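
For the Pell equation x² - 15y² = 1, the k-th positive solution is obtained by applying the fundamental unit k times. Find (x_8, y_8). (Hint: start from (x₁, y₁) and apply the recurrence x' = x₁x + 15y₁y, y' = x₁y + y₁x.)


Step 1: Find the fundamental solution (x₁, y₁) of x² - 15y² = 1.
  Expand √15 as a continued fraction. a₀ = ⌊√15⌋ = 3; iterate m_{k+1} = d_k·a_k − m_k, d_{k+1} = (15 − m_{k+1}²)/d_k, a_{k+1} = ⌊(a₀ + m_{k+1})/d_{k+1}⌋ (starting m₀ = 0, d₀ = 1), with convergents p_k = a_k·p_{k-1} + p_{k-2}, q_k = a_k·q_{k-1} + q_{k-2} (p₋₁ = 1, q₋₁ = 0):
  k = 0: a₀ = 3; p₀/q₀ = 3/1; p₀² − 15·q₀² = 9 − 15 = -6.
  k = 1: m = 3, d = 6, a = ⌊(3 + 3)/6⌋ = 1; p/q = (1·3 + 1)/(1·1 + 0) = 4/1; p² − 15·q² = 16 − 15 = 1.
  The first convergent with p² − 15·q² = 1 gives the fundamental solution (x₁, y₁) = (4, 1).
Step 2: Apply the recurrence (x_{n+1}, y_{n+1}) = (x₁x_n + 15y₁y_n, x₁y_n + y₁x_n) repeatedly.
  From (x_1, y_1) = (4, 1): x_2 = 4·4 + 15·1·1 = 31; y_2 = 4·1 + 1·4 = 8.
  From (x_2, y_2) = (31, 8): x_3 = 4·31 + 15·1·8 = 244; y_3 = 4·8 + 1·31 = 63.
  From (x_3, y_3) = (244, 63): x_4 = 4·244 + 15·1·63 = 1921; y_4 = 4·63 + 1·244 = 496.
  From (x_4, y_4) = (1921, 496): x_5 = 4·1921 + 15·1·496 = 15124; y_5 = 4·496 + 1·1921 = 3905.
  From (x_5, y_5) = (15124, 3905): x_6 = 4·15124 + 15·1·3905 = 119071; y_6 = 4·3905 + 1·15124 = 30744.
  From (x_6, y_6) = (119071, 30744): x_7 = 4·119071 + 15·1·30744 = 937444; y_7 = 4·30744 + 1·119071 = 242047.
  From (x_7, y_7) = (937444, 242047): x_8 = 4·937444 + 15·1·242047 = 7380481; y_8 = 4·242047 + 1·937444 = 1905632.
Step 3: Verify x_8² - 15·y_8² = 54471499791361 - 54471499791360 = 1 (should be 1). ✓

(x_1, y_1) = (4, 1); (x_8, y_8) = (7380481, 1905632).


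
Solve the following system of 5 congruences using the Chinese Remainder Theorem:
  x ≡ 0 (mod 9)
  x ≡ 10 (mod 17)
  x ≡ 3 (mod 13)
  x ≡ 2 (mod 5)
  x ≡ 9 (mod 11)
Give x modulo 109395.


Product of moduli M = 9 · 17 · 13 · 5 · 11 = 109395.
Merge one congruence at a time:
  Start: x ≡ 0 (mod 9).
  Combine with x ≡ 10 (mod 17); new modulus lcm = 153.
    Write x = 0 + 9·t and substitute into x ≡ 10 (mod 17): 9·t ≡ 10 − 0 = 10 (mod 17).
    The inverse of 9 mod 17 is 2 (since 9·2 = 18 = 1·17 + 1), so t ≡ 2·10 = 20 ≡ 3 (mod 17).
    Then x = 0 + 9·3 = 27, valid modulo lcm(9, 17) = 153: x ≡ 27 (mod 153).
  Combine with x ≡ 3 (mod 13); new modulus lcm = 1989.
    Write x = 27 + 153·t and substitute into x ≡ 3 (mod 13): 153·t ≡ 3 − 27 = -24 (mod 13).
    Reduce coefficients mod 13: 10·t ≡ 2 (mod 13).
    The inverse of 10 mod 13 is 4 (since 10·4 = 40 = 3·13 + 1), so t ≡ 4·2 = 8 ≡ 8 (mod 13).
    Then x = 27 + 153·8 = 1251, valid modulo lcm(153, 13) = 1989: x ≡ 1251 (mod 1989).
  Combine with x ≡ 2 (mod 5); new modulus lcm = 9945.
    Write x = 1251 + 1989·t and substitute into x ≡ 2 (mod 5): 1989·t ≡ 2 − 1251 = -1249 (mod 5).
    Reduce coefficients mod 5: 4·t ≡ 1 (mod 5).
    The inverse of 4 mod 5 is 4 (since 4·4 = 16 = 3·5 + 1), so t ≡ 4·1 = 4 ≡ 4 (mod 5).
    Then x = 1251 + 1989·4 = 9207, valid modulo lcm(1989, 5) = 9945: x ≡ 9207 (mod 9945).
  Combine with x ≡ 9 (mod 11); new modulus lcm = 109395.
    Write x = 9207 + 9945·t and substitute into x ≡ 9 (mod 11): 9945·t ≡ 9 − 9207 = -9198 (mod 11).
    Reduce coefficients mod 11: 1·t ≡ 9 (mod 11).
    So t ≡ 9 (mod 11).
    Then x = 9207 + 9945·9 = 98712, valid modulo lcm(9945, 11) = 109395: x ≡ 98712 (mod 109395).
Verify against each original: 98712 mod 9 = 0, 98712 mod 17 = 10, 98712 mod 13 = 3, 98712 mod 5 = 2, 98712 mod 11 = 9.

x ≡ 98712 (mod 109395).


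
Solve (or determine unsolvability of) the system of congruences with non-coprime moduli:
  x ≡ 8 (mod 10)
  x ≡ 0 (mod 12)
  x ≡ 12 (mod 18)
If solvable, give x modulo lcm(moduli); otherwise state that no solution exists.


Moduli 10, 12, 18 are not pairwise coprime, so CRT works modulo lcm(m_i) when all pairwise compatibility conditions hold.
Pairwise compatibility: gcd(m_i, m_j) must divide a_i - a_j for every pair.
Merge one congruence at a time:
  Start: x ≡ 8 (mod 10).
  Combine with x ≡ 0 (mod 12): gcd(10, 12) = 2; 0 - 8 = -8, which IS divisible by 2, so compatible.
    Write x = 8 + 10·t and substitute into x ≡ 0 (mod 12): 10·t ≡ 0 − 8 = -8 (mod 12).
    Divide the congruence (and modulus) by g = 2: 5·t ≡ -4 (mod 6).
    Reduce coefficients mod 6: 5·t ≡ 2 (mod 6).
    The inverse of 5 mod 6 is 5 (since 5·5 = 25 = 4·6 + 1), so t ≡ 5·2 = 10 ≡ 4 (mod 6).
    Then x = 8 + 10·4 = 48, valid modulo lcm(10, 12) = 60: x ≡ 48 (mod 60).
  Combine with x ≡ 12 (mod 18): gcd(60, 18) = 6; 12 - 48 = -36, which IS divisible by 6, so compatible.
    Write x = 48 + 60·t and substitute into x ≡ 12 (mod 18): 60·t ≡ 12 − 48 = -36 (mod 18).
    Divide the congruence (and modulus) by g = 6: 10·t ≡ -6 (mod 3).
    Reduce coefficients mod 3: 1·t ≡ 0 (mod 3).
    So t ≡ 0 (mod 3).
    Then x = 48 + 60·0 = 48, valid modulo lcm(60, 18) = 180: x ≡ 48 (mod 180).
Verify: 48 mod 10 = 8, 48 mod 12 = 0, 48 mod 18 = 12.

x ≡ 48 (mod 180).


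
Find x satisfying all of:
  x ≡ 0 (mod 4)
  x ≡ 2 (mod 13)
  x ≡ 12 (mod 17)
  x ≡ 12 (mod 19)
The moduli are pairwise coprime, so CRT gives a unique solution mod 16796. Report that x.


Product of moduli M = 4 · 13 · 17 · 19 = 16796.
Merge one congruence at a time:
  Start: x ≡ 0 (mod 4).
  Combine with x ≡ 2 (mod 13); new modulus lcm = 52.
    Write x = 0 + 4·t and substitute into x ≡ 2 (mod 13): 4·t ≡ 2 − 0 = 2 (mod 13).
    The inverse of 4 mod 13 is 10 (since 4·10 = 40 = 3·13 + 1), so t ≡ 10·2 = 20 ≡ 7 (mod 13).
    Then x = 0 + 4·7 = 28, valid modulo lcm(4, 13) = 52: x ≡ 28 (mod 52).
  Combine with x ≡ 12 (mod 17); new modulus lcm = 884.
    Write x = 28 + 52·t and substitute into x ≡ 12 (mod 17): 52·t ≡ 12 − 28 = -16 (mod 17).
    Reduce coefficients mod 17: 1·t ≡ 1 (mod 17).
    So t ≡ 1 (mod 17).
    Then x = 28 + 52·1 = 80, valid modulo lcm(52, 17) = 884: x ≡ 80 (mod 884).
  Combine with x ≡ 12 (mod 19); new modulus lcm = 16796.
    Write x = 80 + 884·t and substitute into x ≡ 12 (mod 19): 884·t ≡ 12 − 80 = -68 (mod 19).
    Reduce coefficients mod 19: 10·t ≡ 8 (mod 19).
    The inverse of 10 mod 19 is 2 (since 10·2 = 20 = 1·19 + 1), so t ≡ 2·8 = 16 ≡ 16 (mod 19).
    Then x = 80 + 884·16 = 14224, valid modulo lcm(884, 19) = 16796: x ≡ 14224 (mod 16796).
Verify against each original: 14224 mod 4 = 0, 14224 mod 13 = 2, 14224 mod 17 = 12, 14224 mod 19 = 12.

x ≡ 14224 (mod 16796).


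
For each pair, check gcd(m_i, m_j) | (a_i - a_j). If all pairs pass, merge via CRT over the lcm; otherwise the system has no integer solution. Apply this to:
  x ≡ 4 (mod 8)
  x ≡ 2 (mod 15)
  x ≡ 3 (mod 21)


Moduli 8, 15, 21 are not pairwise coprime, so CRT works modulo lcm(m_i) when all pairwise compatibility conditions hold.
Pairwise compatibility: gcd(m_i, m_j) must divide a_i - a_j for every pair.
Merge one congruence at a time:
  Start: x ≡ 4 (mod 8).
  Combine with x ≡ 2 (mod 15): gcd(8, 15) = 1; 2 - 4 = -2, which IS divisible by 1, so compatible.
    Write x = 4 + 8·t and substitute into x ≡ 2 (mod 15): 8·t ≡ 2 − 4 = -2 (mod 15).
    Reduce coefficients mod 15: 8·t ≡ 13 (mod 15).
    The inverse of 8 mod 15 is 2 (since 8·2 = 16 = 1·15 + 1), so t ≡ 2·13 = 26 ≡ 11 (mod 15).
    Then x = 4 + 8·11 = 92, valid modulo lcm(8, 15) = 120: x ≡ 92 (mod 120).
  Combine with x ≡ 3 (mod 21): gcd(120, 21) = 3, and 3 - 92 = -89 is NOT divisible by 3.
    ⇒ system is inconsistent (no integer solution).

No solution (the system is inconsistent).


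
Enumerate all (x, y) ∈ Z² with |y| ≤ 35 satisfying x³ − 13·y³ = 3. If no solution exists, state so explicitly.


The equation is x³ - 13y³ = 3. For fixed y, x³ = 13·y³ + 3, so a solution requires the RHS to be a perfect cube.
Strategy: iterate y from -35 to 35, compute RHS = 13·y³ + 3, and check whether it is a (positive or negative) perfect cube.
Check small values of y:
  y = 0: RHS = 3 is not a perfect cube.
  y = 1: RHS = 16 is not a perfect cube.
  y = -1: RHS = -10 is not a perfect cube.
  y = 2: RHS = 107 is not a perfect cube.
  y = -2: RHS = -101 is not a perfect cube.
  y = 3: RHS = 354 is not a perfect cube.
  y = -3: RHS = -348 is not a perfect cube.
Continuing the search up to |y| = 35 finds no solutions either.
No (x, y) in the scanned range satisfies the equation.

No integer solutions with |y| ≤ 35.


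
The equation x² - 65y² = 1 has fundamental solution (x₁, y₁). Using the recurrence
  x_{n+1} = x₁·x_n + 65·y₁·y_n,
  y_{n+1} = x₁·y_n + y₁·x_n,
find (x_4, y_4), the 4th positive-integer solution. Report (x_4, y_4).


Step 1: Find the fundamental solution (x₁, y₁) of x² - 65y² = 1.
  Expand √65 as a continued fraction. a₀ = ⌊√65⌋ = 8; iterate m_{k+1} = d_k·a_k − m_k, d_{k+1} = (65 − m_{k+1}²)/d_k, a_{k+1} = ⌊(a₀ + m_{k+1})/d_{k+1}⌋ (starting m₀ = 0, d₀ = 1), with convergents p_k = a_k·p_{k-1} + p_{k-2}, q_k = a_k·q_{k-1} + q_{k-2} (p₋₁ = 1, q₋₁ = 0):
  k = 0: a₀ = 8; p₀/q₀ = 8/1; p₀² − 65·q₀² = 64 − 65 = -1.
  k = 1: m = 8, d = 1, a = ⌊(8 + 8)/1⌋ = 16; p/q = (16·8 + 1)/(16·1 + 0) = 129/16; p² − 65·q² = 16641 − 16640 = 1.
  The first convergent with p² − 65·q² = 1 gives the fundamental solution (x₁, y₁) = (129, 16).
Step 2: Apply the recurrence (x_{n+1}, y_{n+1}) = (x₁x_n + 65y₁y_n, x₁y_n + y₁x_n) repeatedly.
  From (x_1, y_1) = (129, 16): x_2 = 129·129 + 65·16·16 = 33281; y_2 = 129·16 + 16·129 = 4128.
  From (x_2, y_2) = (33281, 4128): x_3 = 129·33281 + 65·16·4128 = 8586369; y_3 = 129·4128 + 16·33281 = 1065008.
  From (x_3, y_3) = (8586369, 1065008): x_4 = 129·8586369 + 65·16·1065008 = 2215249921; y_4 = 129·1065008 + 16·8586369 = 274767936.
Step 3: Verify x_4² - 65·y_4² = 4907332212490506241 - 4907332212490506240 = 1 (should be 1). ✓

(x_1, y_1) = (129, 16); (x_4, y_4) = (2215249921, 274767936).


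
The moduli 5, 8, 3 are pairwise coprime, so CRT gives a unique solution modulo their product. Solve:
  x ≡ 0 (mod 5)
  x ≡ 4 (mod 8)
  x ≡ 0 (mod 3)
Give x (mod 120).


Moduli 5, 8, 3 are pairwise coprime; by CRT there is a unique solution modulo M = 5 · 8 · 3 = 120.
Solve pairwise, accumulating the modulus:
  Start with x ≡ 0 (mod 5).
  Combine with x ≡ 4 (mod 8): since gcd(5, 8) = 1, we get a unique residue mod 40.
    Write x = 0 + 5·t and substitute into x ≡ 4 (mod 8): 5·t ≡ 4 − 0 = 4 (mod 8).
    The inverse of 5 mod 8 is 5 (since 5·5 = 25 = 3·8 + 1), so t ≡ 5·4 = 20 ≡ 4 (mod 8).
    Then x = 0 + 5·4 = 20, valid modulo lcm(5, 8) = 40: x ≡ 20 (mod 40).
  Combine with x ≡ 0 (mod 3): since gcd(40, 3) = 1, we get a unique residue mod 120.
    Write x = 20 + 40·t and substitute into x ≡ 0 (mod 3): 40·t ≡ 0 − 20 = -20 (mod 3).
    Reduce coefficients mod 3: 1·t ≡ 1 (mod 3).
    So t ≡ 1 (mod 3).
    Then x = 20 + 40·1 = 60, valid modulo lcm(40, 3) = 120: x ≡ 60 (mod 120).
Verify: 60 mod 5 = 0 ✓, 60 mod 8 = 4 ✓, 60 mod 3 = 0 ✓.

x ≡ 60 (mod 120).


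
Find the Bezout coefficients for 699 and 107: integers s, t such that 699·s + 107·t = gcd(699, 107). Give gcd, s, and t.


Euclidean algorithm on (699, 107) — divide until remainder is 0:
  699 = 6 · 107 + 57
  107 = 1 · 57 + 50
  57 = 1 · 50 + 7
  50 = 7 · 7 + 1
  7 = 7 · 1 + 0
gcd(699, 107) = 1.
Track Bezout coefficients alongside the remainders: start with r₀ = 699 = a·1 + b·0 (s = 1, t = 0) and r₁ = 107 = a·0 + b·1 (s = 0, t = 1); each new remainder r_{k+1} = r_{k-1} − q_k·r_k inherits s_{k+1} = s_{k-1} − q_k·s_k, t_{k+1} = t_{k-1} − q_k·t_k, so r_k = a·s_k + b·t_k at every step:
  q = 6: r = 57, s = 1 − 6·0 = 1, t = 0 − 6·1 = -6  (check: 699·1 + 107·(-6) = 57)
  q = 1: r = 50, s = 0 − 1·1 = -1, t = 1 − 1·(-6) = 7  (check: 699·(-1) + 107·7 = 50)
  q = 1: r = 7, s = 1 − 1·(-1) = 2, t = -6 − 1·7 = -13  (check: 699·2 + 107·(-13) = 7)
  q = 7: r = 1, s = -1 − 7·2 = -15, t = 7 − 7·(-13) = 98  (check: 699·(-15) + 107·98 = 1)
The row with r = 1 (the gcd) gives the Bezout coefficients s = -15, t = 98.
Result: 699 · (-15) + 107 · (98) = 1.

gcd(699, 107) = 1; s = -15, t = 98 (check: 699·(-15) + 107·98 = 1).


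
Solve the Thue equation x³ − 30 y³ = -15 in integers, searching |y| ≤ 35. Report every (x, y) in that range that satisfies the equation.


The equation is x³ - 30y³ = -15. For fixed y, x³ = 30·y³ − 15, so a solution requires the RHS to be a perfect cube.
Strategy: iterate y from -35 to 35, compute RHS = 30·y³ − 15, and check whether it is a (positive or negative) perfect cube.
Check small values of y:
  y = 0: RHS = -15 is not a perfect cube.
  y = 1: RHS = 15 is not a perfect cube.
  y = -1: RHS = -45 is not a perfect cube.
  y = 2: RHS = 225 is not a perfect cube.
  y = -2: RHS = -255 is not a perfect cube.
  y = 3: RHS = 795 is not a perfect cube.
  y = -3: RHS = -825 is not a perfect cube.
Continuing the search up to |y| = 35 finds no solutions either.
No (x, y) in the scanned range satisfies the equation.

No integer solutions with |y| ≤ 35.


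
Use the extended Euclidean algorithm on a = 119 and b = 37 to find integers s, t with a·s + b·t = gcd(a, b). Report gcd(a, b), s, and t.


Euclidean algorithm on (119, 37) — divide until remainder is 0:
  119 = 3 · 37 + 8
  37 = 4 · 8 + 5
  8 = 1 · 5 + 3
  5 = 1 · 3 + 2
  3 = 1 · 2 + 1
  2 = 2 · 1 + 0
gcd(119, 37) = 1.
Track Bezout coefficients alongside the remainders: start with r₀ = 119 = a·1 + b·0 (s = 1, t = 0) and r₁ = 37 = a·0 + b·1 (s = 0, t = 1); each new remainder r_{k+1} = r_{k-1} − q_k·r_k inherits s_{k+1} = s_{k-1} − q_k·s_k, t_{k+1} = t_{k-1} − q_k·t_k, so r_k = a·s_k + b·t_k at every step:
  q = 3: r = 8, s = 1 − 3·0 = 1, t = 0 − 3·1 = -3  (check: 119·1 + 37·(-3) = 8)
  q = 4: r = 5, s = 0 − 4·1 = -4, t = 1 − 4·(-3) = 13  (check: 119·(-4) + 37·13 = 5)
  q = 1: r = 3, s = 1 − 1·(-4) = 5, t = -3 − 1·13 = -16  (check: 119·5 + 37·(-16) = 3)
  q = 1: r = 2, s = -4 − 1·5 = -9, t = 13 − 1·(-16) = 29  (check: 119·(-9) + 37·29 = 2)
  q = 1: r = 1, s = 5 − 1·(-9) = 14, t = -16 − 1·29 = -45  (check: 119·14 + 37·(-45) = 1)
The row with r = 1 (the gcd) gives the Bezout coefficients s = 14, t = -45.
Result: 119 · (14) + 37 · (-45) = 1.

gcd(119, 37) = 1; s = 14, t = -45 (check: 119·14 + 37·(-45) = 1).


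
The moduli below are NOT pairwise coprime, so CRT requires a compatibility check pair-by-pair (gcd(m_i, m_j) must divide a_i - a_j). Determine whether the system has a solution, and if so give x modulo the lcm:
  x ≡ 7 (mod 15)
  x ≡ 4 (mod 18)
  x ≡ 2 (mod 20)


Moduli 15, 18, 20 are not pairwise coprime, so CRT works modulo lcm(m_i) when all pairwise compatibility conditions hold.
Pairwise compatibility: gcd(m_i, m_j) must divide a_i - a_j for every pair.
Merge one congruence at a time:
  Start: x ≡ 7 (mod 15).
  Combine with x ≡ 4 (mod 18): gcd(15, 18) = 3; 4 - 7 = -3, which IS divisible by 3, so compatible.
    Write x = 7 + 15·t and substitute into x ≡ 4 (mod 18): 15·t ≡ 4 − 7 = -3 (mod 18).
    Divide the congruence (and modulus) by g = 3: 5·t ≡ -1 (mod 6).
    Reduce coefficients mod 6: 5·t ≡ 5 (mod 6).
    The inverse of 5 mod 6 is 5 (since 5·5 = 25 = 4·6 + 1), so t ≡ 5·5 = 25 ≡ 1 (mod 6).
    Then x = 7 + 15·1 = 22, valid modulo lcm(15, 18) = 90: x ≡ 22 (mod 90).
  Combine with x ≡ 2 (mod 20): gcd(90, 20) = 10; 2 - 22 = -20, which IS divisible by 10, so compatible.
    Write x = 22 + 90·t and substitute into x ≡ 2 (mod 20): 90·t ≡ 2 − 22 = -20 (mod 20).
    Divide the congruence (and modulus) by g = 10: 9·t ≡ -2 (mod 2).
    Reduce coefficients mod 2: 1·t ≡ 0 (mod 2).
    So t ≡ 0 (mod 2).
    Then x = 22 + 90·0 = 22, valid modulo lcm(90, 20) = 180: x ≡ 22 (mod 180).
Verify: 22 mod 15 = 7, 22 mod 18 = 4, 22 mod 20 = 2.

x ≡ 22 (mod 180).


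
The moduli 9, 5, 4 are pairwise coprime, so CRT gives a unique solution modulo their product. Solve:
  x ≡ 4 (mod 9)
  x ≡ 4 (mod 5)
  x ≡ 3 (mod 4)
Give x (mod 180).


Moduli 9, 5, 4 are pairwise coprime; by CRT there is a unique solution modulo M = 9 · 5 · 4 = 180.
Solve pairwise, accumulating the modulus:
  Start with x ≡ 4 (mod 9).
  Combine with x ≡ 4 (mod 5): since gcd(9, 5) = 1, we get a unique residue mod 45.
    Write x = 4 + 9·t and substitute into x ≡ 4 (mod 5): 9·t ≡ 4 − 4 = 0 (mod 5).
    Reduce coefficients mod 5: 4·t ≡ 0 (mod 5).
    The inverse of 4 mod 5 is 4 (since 4·4 = 16 = 3·5 + 1), so t ≡ 4·0 = 0 ≡ 0 (mod 5).
    Then x = 4 + 9·0 = 4, valid modulo lcm(9, 5) = 45: x ≡ 4 (mod 45).
  Combine with x ≡ 3 (mod 4): since gcd(45, 4) = 1, we get a unique residue mod 180.
    Write x = 4 + 45·t and substitute into x ≡ 3 (mod 4): 45·t ≡ 3 − 4 = -1 (mod 4).
    Reduce coefficients mod 4: 1·t ≡ 3 (mod 4).
    So t ≡ 3 (mod 4).
    Then x = 4 + 45·3 = 139, valid modulo lcm(45, 4) = 180: x ≡ 139 (mod 180).
Verify: 139 mod 9 = 4 ✓, 139 mod 5 = 4 ✓, 139 mod 4 = 3 ✓.

x ≡ 139 (mod 180).


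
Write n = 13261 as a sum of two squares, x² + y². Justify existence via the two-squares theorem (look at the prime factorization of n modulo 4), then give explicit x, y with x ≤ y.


Step 1: Factor n = 13261 = 89 · 149.
Step 2: Check the mod-4 condition on each prime factor: 89 ≡ 1 (mod 4), exponent 1; 149 ≡ 1 (mod 4), exponent 1.
All primes ≡ 3 (mod 4) appear to even exponent (or don't appear), so by the two-squares theorem n IS expressible as a sum of two squares.
Step 3: Build a representation. Here n = 89 · 149 is a product of primes ≡ 1 (mod 4). Each prime p ≡ 1 (mod 4) is itself a sum of two squares; find a² by testing p − a² for a perfect square:
  89: 89 − 1² = 88, 89 − 2² = 85, 89 − 3² = 80, 89 − 4² = 73, 89 − 5² = 64 = 8² ⇒ 89 = 5² + 8².
  149: 149 − 1² = 148, 149 − 2² = 145, 149 − 3² = 140, 149 − 4² = 133, 149 − 5² = 124, 149 − 6² = 113, 149 − 7² = 100 = 10² ⇒ 149 = 7² + 10².
  Combine using the Brahmagupta–Fibonacci identity (a² + b²)(c² + d²) = (ac − bd)² + (ad + bc)² = (ac + bd)² + (ad − bc)²:
  89 · 149 = 13261: from (5² + 8²)(7² + 10²), take (5·7 − 8·10, 5·10 + 8·7) = (35 − 80, 50 + 56) = (-45, 106); dropping signs (only squares matter) gives (45, 106); check 45² + 106² = 2025 + 11236 = 13261 ✓.
Step 4: Order so x ≤ y and verify: 45² + 106² = 2025 + 11236 = 13261 = n. ✓

n = 13261 = 45² + 106² (one valid representation with x ≤ y).


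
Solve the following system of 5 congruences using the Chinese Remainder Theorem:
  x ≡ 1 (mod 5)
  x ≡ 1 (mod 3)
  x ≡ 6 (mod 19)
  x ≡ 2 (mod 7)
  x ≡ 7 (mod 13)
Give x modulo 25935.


Product of moduli M = 5 · 3 · 19 · 7 · 13 = 25935.
Merge one congruence at a time:
  Start: x ≡ 1 (mod 5).
  Combine with x ≡ 1 (mod 3); new modulus lcm = 15.
    Write x = 1 + 5·t and substitute into x ≡ 1 (mod 3): 5·t ≡ 1 − 1 = 0 (mod 3).
    Reduce coefficients mod 3: 2·t ≡ 0 (mod 3).
    The inverse of 2 mod 3 is 2 (since 2·2 = 4 = 1·3 + 1), so t ≡ 2·0 = 0 ≡ 0 (mod 3).
    Then x = 1 + 5·0 = 1, valid modulo lcm(5, 3) = 15: x ≡ 1 (mod 15).
  Combine with x ≡ 6 (mod 19); new modulus lcm = 285.
    Write x = 1 + 15·t and substitute into x ≡ 6 (mod 19): 15·t ≡ 6 − 1 = 5 (mod 19).
    The inverse of 15 mod 19 is 14 (since 15·14 = 210 = 11·19 + 1), so t ≡ 14·5 = 70 ≡ 13 (mod 19).
    Then x = 1 + 15·13 = 196, valid modulo lcm(15, 19) = 285: x ≡ 196 (mod 285).
  Combine with x ≡ 2 (mod 7); new modulus lcm = 1995.
    Write x = 196 + 285·t and substitute into x ≡ 2 (mod 7): 285·t ≡ 2 − 196 = -194 (mod 7).
    Reduce coefficients mod 7: 5·t ≡ 2 (mod 7).
    The inverse of 5 mod 7 is 3 (since 5·3 = 15 = 2·7 + 1), so t ≡ 3·2 = 6 ≡ 6 (mod 7).
    Then x = 196 + 285·6 = 1906, valid modulo lcm(285, 7) = 1995: x ≡ 1906 (mod 1995).
  Combine with x ≡ 7 (mod 13); new modulus lcm = 25935.
    Write x = 1906 + 1995·t and substitute into x ≡ 7 (mod 13): 1995·t ≡ 7 − 1906 = -1899 (mod 13).
    Reduce coefficients mod 13: 6·t ≡ 12 (mod 13).
    The inverse of 6 mod 13 is 11 (since 6·11 = 66 = 5·13 + 1), so t ≡ 11·12 = 132 ≡ 2 (mod 13).
    Then x = 1906 + 1995·2 = 5896, valid modulo lcm(1995, 13) = 25935: x ≡ 5896 (mod 25935).
Verify against each original: 5896 mod 5 = 1, 5896 mod 3 = 1, 5896 mod 19 = 6, 5896 mod 7 = 2, 5896 mod 13 = 7.

x ≡ 5896 (mod 25935).


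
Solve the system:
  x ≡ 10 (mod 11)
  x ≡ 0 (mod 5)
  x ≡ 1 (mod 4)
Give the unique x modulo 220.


Moduli 11, 5, 4 are pairwise coprime; by CRT there is a unique solution modulo M = 11 · 5 · 4 = 220.
Solve pairwise, accumulating the modulus:
  Start with x ≡ 10 (mod 11).
  Combine with x ≡ 0 (mod 5): since gcd(11, 5) = 1, we get a unique residue mod 55.
    Write x = 10 + 11·t and substitute into x ≡ 0 (mod 5): 11·t ≡ 0 − 10 = -10 (mod 5).
    Reduce coefficients mod 5: 1·t ≡ 0 (mod 5).
    So t ≡ 0 (mod 5).
    Then x = 10 + 11·0 = 10, valid modulo lcm(11, 5) = 55: x ≡ 10 (mod 55).
  Combine with x ≡ 1 (mod 4): since gcd(55, 4) = 1, we get a unique residue mod 220.
    Write x = 10 + 55·t and substitute into x ≡ 1 (mod 4): 55·t ≡ 1 − 10 = -9 (mod 4).
    Reduce coefficients mod 4: 3·t ≡ 3 (mod 4).
    The inverse of 3 mod 4 is 3 (since 3·3 = 9 = 2·4 + 1), so t ≡ 3·3 = 9 ≡ 1 (mod 4).
    Then x = 10 + 55·1 = 65, valid modulo lcm(55, 4) = 220: x ≡ 65 (mod 220).
Verify: 65 mod 11 = 10 ✓, 65 mod 5 = 0 ✓, 65 mod 4 = 1 ✓.

x ≡ 65 (mod 220).


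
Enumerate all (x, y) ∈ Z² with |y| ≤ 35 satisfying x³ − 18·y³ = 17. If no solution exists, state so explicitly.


The equation is x³ - 18y³ = 17. For fixed y, x³ = 18·y³ + 17, so a solution requires the RHS to be a perfect cube.
Strategy: iterate y from -35 to 35, compute RHS = 18·y³ + 17, and check whether it is a (positive or negative) perfect cube.
Check small values of y:
  y = 0: RHS = 17 is not a perfect cube.
  y = 1: RHS = 35 is not a perfect cube.
  y = -1: RHS = -1 = (-1)³ ⇒ x = -1 works.
  y = 2: RHS = 161 is not a perfect cube.
  y = -2: RHS = -127 is not a perfect cube.
  y = 3: RHS = 503 is not a perfect cube.
  y = -3: RHS = -469 is not a perfect cube.
Continuing the search up to |y| = 35 finds no further solutions beyond those listed.
Collected solutions: (-1, -1).

Solutions (with |y| ≤ 35): (-1, -1).


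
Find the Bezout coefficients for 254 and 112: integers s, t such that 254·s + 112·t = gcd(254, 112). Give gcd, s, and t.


Euclidean algorithm on (254, 112) — divide until remainder is 0:
  254 = 2 · 112 + 30
  112 = 3 · 30 + 22
  30 = 1 · 22 + 8
  22 = 2 · 8 + 6
  8 = 1 · 6 + 2
  6 = 3 · 2 + 0
gcd(254, 112) = 2.
Track Bezout coefficients alongside the remainders: start with r₀ = 254 = a·1 + b·0 (s = 1, t = 0) and r₁ = 112 = a·0 + b·1 (s = 0, t = 1); each new remainder r_{k+1} = r_{k-1} − q_k·r_k inherits s_{k+1} = s_{k-1} − q_k·s_k, t_{k+1} = t_{k-1} − q_k·t_k, so r_k = a·s_k + b·t_k at every step:
  q = 2: r = 30, s = 1 − 2·0 = 1, t = 0 − 2·1 = -2  (check: 254·1 + 112·(-2) = 30)
  q = 3: r = 22, s = 0 − 3·1 = -3, t = 1 − 3·(-2) = 7  (check: 254·(-3) + 112·7 = 22)
  q = 1: r = 8, s = 1 − 1·(-3) = 4, t = -2 − 1·7 = -9  (check: 254·4 + 112·(-9) = 8)
  q = 2: r = 6, s = -3 − 2·4 = -11, t = 7 − 2·(-9) = 25  (check: 254·(-11) + 112·25 = 6)
  q = 1: r = 2, s = 4 − 1·(-11) = 15, t = -9 − 1·25 = -34  (check: 254·15 + 112·(-34) = 2)
The row with r = 2 (the gcd) gives the Bezout coefficients s = 15, t = -34.
Result: 254 · (15) + 112 · (-34) = 2.

gcd(254, 112) = 2; s = 15, t = -34 (check: 254·15 + 112·(-34) = 2).


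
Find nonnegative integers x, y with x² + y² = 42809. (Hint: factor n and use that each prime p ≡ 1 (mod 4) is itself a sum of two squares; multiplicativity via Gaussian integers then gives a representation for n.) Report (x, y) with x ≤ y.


Step 1: Factor n = 42809 = 13 · 37 · 89.
Step 2: Check the mod-4 condition on each prime factor: 13 ≡ 1 (mod 4), exponent 1; 37 ≡ 1 (mod 4), exponent 1; 89 ≡ 1 (mod 4), exponent 1.
All primes ≡ 3 (mod 4) appear to even exponent (or don't appear), so by the two-squares theorem n IS expressible as a sum of two squares.
Step 3: Build a representation. Here n = 13 · 37 · 89 is a product of primes ≡ 1 (mod 4). Each prime p ≡ 1 (mod 4) is itself a sum of two squares; find a² by testing p − a² for a perfect square:
  13: 13 − 1² = 12, 13 − 2² = 9 = 3² ⇒ 13 = 2² + 3².
  37: 37 − 1² = 36 = 6² ⇒ 37 = 1² + 6².
  89: 89 − 1² = 88, 89 − 2² = 85, 89 − 3² = 80, 89 − 4² = 73, 89 − 5² = 64 = 8² ⇒ 89 = 5² + 8².
  Combine using the Brahmagupta–Fibonacci identity (a² + b²)(c² + d²) = (ac − bd)² + (ad + bc)² = (ac + bd)² + (ad − bc)²:
  13 · 37 = 481: from (2² + 3²)(1² + 6²), take (2·1 − 3·6, 2·6 + 3·1) = (2 − 18, 12 + 3) = (-16, 15); dropping signs (only squares matter) gives (16, 15); check 16² + 15² = 256 + 225 = 481 ✓.
  481 · 89 = 42809: from (16² + 15²)(5² + 8²), take (16·5 − 15·8, 16·8 + 15·5) = (80 − 120, 128 + 75) = (-40, 203); dropping signs (only squares matter) gives (40, 203); check 40² + 203² = 1600 + 41209 = 42809 ✓.
Step 4: Order so x ≤ y and verify: 40² + 203² = 1600 + 41209 = 42809 = n. ✓

n = 42809 = 40² + 203² (one valid representation with x ≤ y).


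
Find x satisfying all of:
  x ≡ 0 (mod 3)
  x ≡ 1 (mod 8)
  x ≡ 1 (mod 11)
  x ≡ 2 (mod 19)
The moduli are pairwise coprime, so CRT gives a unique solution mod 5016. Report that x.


Product of moduli M = 3 · 8 · 11 · 19 = 5016.
Merge one congruence at a time:
  Start: x ≡ 0 (mod 3).
  Combine with x ≡ 1 (mod 8); new modulus lcm = 24.
    Write x = 0 + 3·t and substitute into x ≡ 1 (mod 8): 3·t ≡ 1 − 0 = 1 (mod 8).
    The inverse of 3 mod 8 is 3 (since 3·3 = 9 = 1·8 + 1), so t ≡ 3·1 = 3 ≡ 3 (mod 8).
    Then x = 0 + 3·3 = 9, valid modulo lcm(3, 8) = 24: x ≡ 9 (mod 24).
  Combine with x ≡ 1 (mod 11); new modulus lcm = 264.
    Write x = 9 + 24·t and substitute into x ≡ 1 (mod 11): 24·t ≡ 1 − 9 = -8 (mod 11).
    Reduce coefficients mod 11: 2·t ≡ 3 (mod 11).
    The inverse of 2 mod 11 is 6 (since 2·6 = 12 = 1·11 + 1), so t ≡ 6·3 = 18 ≡ 7 (mod 11).
    Then x = 9 + 24·7 = 177, valid modulo lcm(24, 11) = 264: x ≡ 177 (mod 264).
  Combine with x ≡ 2 (mod 19); new modulus lcm = 5016.
    Write x = 177 + 264·t and substitute into x ≡ 2 (mod 19): 264·t ≡ 2 − 177 = -175 (mod 19).
    Reduce coefficients mod 19: 17·t ≡ 15 (mod 19).
    The inverse of 17 mod 19 is 9 (since 17·9 = 153 = 8·19 + 1), so t ≡ 9·15 = 135 ≡ 2 (mod 19).
    Then x = 177 + 264·2 = 705, valid modulo lcm(264, 19) = 5016: x ≡ 705 (mod 5016).
Verify against each original: 705 mod 3 = 0, 705 mod 8 = 1, 705 mod 11 = 1, 705 mod 19 = 2.

x ≡ 705 (mod 5016).


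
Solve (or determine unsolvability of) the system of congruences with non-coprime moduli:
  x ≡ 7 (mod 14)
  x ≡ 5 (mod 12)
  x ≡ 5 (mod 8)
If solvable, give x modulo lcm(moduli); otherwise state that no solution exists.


Moduli 14, 12, 8 are not pairwise coprime, so CRT works modulo lcm(m_i) when all pairwise compatibility conditions hold.
Pairwise compatibility: gcd(m_i, m_j) must divide a_i - a_j for every pair.
Merge one congruence at a time:
  Start: x ≡ 7 (mod 14).
  Combine with x ≡ 5 (mod 12): gcd(14, 12) = 2; 5 - 7 = -2, which IS divisible by 2, so compatible.
    Write x = 7 + 14·t and substitute into x ≡ 5 (mod 12): 14·t ≡ 5 − 7 = -2 (mod 12).
    Divide the congruence (and modulus) by g = 2: 7·t ≡ -1 (mod 6).
    Reduce coefficients mod 6: 1·t ≡ 5 (mod 6).
    So t ≡ 5 (mod 6).
    Then x = 7 + 14·5 = 77, valid modulo lcm(14, 12) = 84: x ≡ 77 (mod 84).
  Combine with x ≡ 5 (mod 8): gcd(84, 8) = 4; 5 - 77 = -72, which IS divisible by 4, so compatible.
    Write x = 77 + 84·t and substitute into x ≡ 5 (mod 8): 84·t ≡ 5 − 77 = -72 (mod 8).
    Divide the congruence (and modulus) by g = 4: 21·t ≡ -18 (mod 2).
    Reduce coefficients mod 2: 1·t ≡ 0 (mod 2).
    So t ≡ 0 (mod 2).
    Then x = 77 + 84·0 = 77, valid modulo lcm(84, 8) = 168: x ≡ 77 (mod 168).
Verify: 77 mod 14 = 7, 77 mod 12 = 5, 77 mod 8 = 5.

x ≡ 77 (mod 168).


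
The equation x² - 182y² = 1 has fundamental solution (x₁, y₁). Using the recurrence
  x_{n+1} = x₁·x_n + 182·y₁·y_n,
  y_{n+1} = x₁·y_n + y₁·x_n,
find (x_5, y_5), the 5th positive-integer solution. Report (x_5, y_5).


Step 1: Find the fundamental solution (x₁, y₁) of x² - 182y² = 1.
  Expand √182 as a continued fraction. a₀ = ⌊√182⌋ = 13; iterate m_{k+1} = d_k·a_k − m_k, d_{k+1} = (182 − m_{k+1}²)/d_k, a_{k+1} = ⌊(a₀ + m_{k+1})/d_{k+1}⌋ (starting m₀ = 0, d₀ = 1), with convergents p_k = a_k·p_{k-1} + p_{k-2}, q_k = a_k·q_{k-1} + q_{k-2} (p₋₁ = 1, q₋₁ = 0):
  k = 0: a₀ = 13; p₀/q₀ = 13/1; p₀² − 182·q₀² = 169 − 182 = -13.
  k = 1: m = 13, d = 13, a = ⌊(13 + 13)/13⌋ = 2; p/q = (2·13 + 1)/(2·1 + 0) = 27/2; p² − 182·q² = 729 − 728 = 1.
  The first convergent with p² − 182·q² = 1 gives the fundamental solution (x₁, y₁) = (27, 2).
Step 2: Apply the recurrence (x_{n+1}, y_{n+1}) = (x₁x_n + 182y₁y_n, x₁y_n + y₁x_n) repeatedly.
  From (x_1, y_1) = (27, 2): x_2 = 27·27 + 182·2·2 = 1457; y_2 = 27·2 + 2·27 = 108.
  From (x_2, y_2) = (1457, 108): x_3 = 27·1457 + 182·2·108 = 78651; y_3 = 27·108 + 2·1457 = 5830.
  From (x_3, y_3) = (78651, 5830): x_4 = 27·78651 + 182·2·5830 = 4245697; y_4 = 27·5830 + 2·78651 = 314712.
  From (x_4, y_4) = (4245697, 314712): x_5 = 27·4245697 + 182·2·314712 = 229188987; y_5 = 27·314712 + 2·4245697 = 16988618.
Step 3: Verify x_5² - 182·y_5² = 52527591762086169 - 52527591762086168 = 1 (should be 1). ✓

(x_1, y_1) = (27, 2); (x_5, y_5) = (229188987, 16988618).


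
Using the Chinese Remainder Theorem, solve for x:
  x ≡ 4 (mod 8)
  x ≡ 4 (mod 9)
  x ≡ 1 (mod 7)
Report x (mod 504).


Moduli 8, 9, 7 are pairwise coprime; by CRT there is a unique solution modulo M = 8 · 9 · 7 = 504.
Solve pairwise, accumulating the modulus:
  Start with x ≡ 4 (mod 8).
  Combine with x ≡ 4 (mod 9): since gcd(8, 9) = 1, we get a unique residue mod 72.
    Write x = 4 + 8·t and substitute into x ≡ 4 (mod 9): 8·t ≡ 4 − 4 = 0 (mod 9).
    The inverse of 8 mod 9 is 8 (since 8·8 = 64 = 7·9 + 1), so t ≡ 8·0 = 0 ≡ 0 (mod 9).
    Then x = 4 + 8·0 = 4, valid modulo lcm(8, 9) = 72: x ≡ 4 (mod 72).
  Combine with x ≡ 1 (mod 7): since gcd(72, 7) = 1, we get a unique residue mod 504.
    Write x = 4 + 72·t and substitute into x ≡ 1 (mod 7): 72·t ≡ 1 − 4 = -3 (mod 7).
    Reduce coefficients mod 7: 2·t ≡ 4 (mod 7).
    The inverse of 2 mod 7 is 4 (since 2·4 = 8 = 1·7 + 1), so t ≡ 4·4 = 16 ≡ 2 (mod 7).
    Then x = 4 + 72·2 = 148, valid modulo lcm(72, 7) = 504: x ≡ 148 (mod 504).
Verify: 148 mod 8 = 4 ✓, 148 mod 9 = 4 ✓, 148 mod 7 = 1 ✓.

x ≡ 148 (mod 504).


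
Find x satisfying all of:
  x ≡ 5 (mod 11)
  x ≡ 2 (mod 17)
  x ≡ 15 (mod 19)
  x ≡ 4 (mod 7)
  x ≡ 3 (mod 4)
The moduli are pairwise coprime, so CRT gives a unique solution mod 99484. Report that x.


Product of moduli M = 11 · 17 · 19 · 7 · 4 = 99484.
Merge one congruence at a time:
  Start: x ≡ 5 (mod 11).
  Combine with x ≡ 2 (mod 17); new modulus lcm = 187.
    Write x = 5 + 11·t and substitute into x ≡ 2 (mod 17): 11·t ≡ 2 − 5 = -3 (mod 17).
    Reduce coefficients mod 17: 11·t ≡ 14 (mod 17).
    The inverse of 11 mod 17 is 14 (since 11·14 = 154 = 9·17 + 1), so t ≡ 14·14 = 196 ≡ 9 (mod 17).
    Then x = 5 + 11·9 = 104, valid modulo lcm(11, 17) = 187: x ≡ 104 (mod 187).
  Combine with x ≡ 15 (mod 19); new modulus lcm = 3553.
    Write x = 104 + 187·t and substitute into x ≡ 15 (mod 19): 187·t ≡ 15 − 104 = -89 (mod 19).
    Reduce coefficients mod 19: 16·t ≡ 6 (mod 19).
    The inverse of 16 mod 19 is 6 (since 16·6 = 96 = 5·19 + 1), so t ≡ 6·6 = 36 ≡ 17 (mod 19).
    Then x = 104 + 187·17 = 3283, valid modulo lcm(187, 19) = 3553: x ≡ 3283 (mod 3553).
  Combine with x ≡ 4 (mod 7); new modulus lcm = 24871.
    Write x = 3283 + 3553·t and substitute into x ≡ 4 (mod 7): 3553·t ≡ 4 − 3283 = -3279 (mod 7).
    Reduce coefficients mod 7: 4·t ≡ 4 (mod 7).
    The inverse of 4 mod 7 is 2 (since 4·2 = 8 = 1·7 + 1), so t ≡ 2·4 = 8 ≡ 1 (mod 7).
    Then x = 3283 + 3553·1 = 6836, valid modulo lcm(3553, 7) = 24871: x ≡ 6836 (mod 24871).
  Combine with x ≡ 3 (mod 4); new modulus lcm = 99484.
    Write x = 6836 + 24871·t and substitute into x ≡ 3 (mod 4): 24871·t ≡ 3 − 6836 = -6833 (mod 4).
    Reduce coefficients mod 4: 3·t ≡ 3 (mod 4).
    The inverse of 3 mod 4 is 3 (since 3·3 = 9 = 2·4 + 1), so t ≡ 3·3 = 9 ≡ 1 (mod 4).
    Then x = 6836 + 24871·1 = 31707, valid modulo lcm(24871, 4) = 99484: x ≡ 31707 (mod 99484).
Verify against each original: 31707 mod 11 = 5, 31707 mod 17 = 2, 31707 mod 19 = 15, 31707 mod 7 = 4, 31707 mod 4 = 3.

x ≡ 31707 (mod 99484).


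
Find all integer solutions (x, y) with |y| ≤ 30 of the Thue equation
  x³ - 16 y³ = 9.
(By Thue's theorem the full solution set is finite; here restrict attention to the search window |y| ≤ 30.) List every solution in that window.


The equation is x³ - 16y³ = 9. For fixed y, x³ = 16·y³ + 9, so a solution requires the RHS to be a perfect cube.
Strategy: iterate y from -30 to 30, compute RHS = 16·y³ + 9, and check whether it is a (positive or negative) perfect cube.
Check small values of y:
  y = 0: RHS = 9 is not a perfect cube.
  y = 1: RHS = 25 is not a perfect cube.
  y = -1: RHS = -7 is not a perfect cube.
  y = 2: RHS = 137 is not a perfect cube.
  y = -2: RHS = -119 is not a perfect cube.
  y = 3: RHS = 441 is not a perfect cube.
  y = -3: RHS = -423 is not a perfect cube.
Continuing the search up to |y| = 30 finds no solutions either.
No (x, y) in the scanned range satisfies the equation.

No integer solutions with |y| ≤ 30.


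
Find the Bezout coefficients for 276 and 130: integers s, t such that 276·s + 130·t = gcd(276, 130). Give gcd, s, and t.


Euclidean algorithm on (276, 130) — divide until remainder is 0:
  276 = 2 · 130 + 16
  130 = 8 · 16 + 2
  16 = 8 · 2 + 0
gcd(276, 130) = 2.
Track Bezout coefficients alongside the remainders: start with r₀ = 276 = a·1 + b·0 (s = 1, t = 0) and r₁ = 130 = a·0 + b·1 (s = 0, t = 1); each new remainder r_{k+1} = r_{k-1} − q_k·r_k inherits s_{k+1} = s_{k-1} − q_k·s_k, t_{k+1} = t_{k-1} − q_k·t_k, so r_k = a·s_k + b·t_k at every step:
  q = 2: r = 16, s = 1 − 2·0 = 1, t = 0 − 2·1 = -2  (check: 276·1 + 130·(-2) = 16)
  q = 8: r = 2, s = 0 − 8·1 = -8, t = 1 − 8·(-2) = 17  (check: 276·(-8) + 130·17 = 2)
The row with r = 2 (the gcd) gives the Bezout coefficients s = -8, t = 17.
Result: 276 · (-8) + 130 · (17) = 2.

gcd(276, 130) = 2; s = -8, t = 17 (check: 276·(-8) + 130·17 = 2).


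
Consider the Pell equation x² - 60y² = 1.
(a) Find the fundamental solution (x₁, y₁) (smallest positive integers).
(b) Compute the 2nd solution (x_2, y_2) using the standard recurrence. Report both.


Step 1: Find the fundamental solution (x₁, y₁) of x² - 60y² = 1.
  Expand √60 as a continued fraction. a₀ = ⌊√60⌋ = 7; iterate m_{k+1} = d_k·a_k − m_k, d_{k+1} = (60 − m_{k+1}²)/d_k, a_{k+1} = ⌊(a₀ + m_{k+1})/d_{k+1}⌋ (starting m₀ = 0, d₀ = 1), with convergents p_k = a_k·p_{k-1} + p_{k-2}, q_k = a_k·q_{k-1} + q_{k-2} (p₋₁ = 1, q₋₁ = 0):
  k = 0: a₀ = 7; p₀/q₀ = 7/1; p₀² − 60·q₀² = 49 − 60 = -11.
  k = 1: m = 7, d = 11, a = ⌊(7 + 7)/11⌋ = 1; p/q = (1·7 + 1)/(1·1 + 0) = 8/1; p² − 60·q² = 64 − 60 = 4.
  k = 2: m = 4, d = 4, a = ⌊(7 + 4)/4⌋ = 2; p/q = (2·8 + 7)/(2·1 + 1) = 23/3; p² − 60·q² = 529 − 540 = -11.
  k = 3: m = 4, d = 11, a = ⌊(7 + 4)/11⌋ = 1; p/q = (1·23 + 8)/(1·3 + 1) = 31/4; p² − 60·q² = 961 − 960 = 1.
  The first convergent with p² − 60·q² = 1 gives the fundamental solution (x₁, y₁) = (31, 4).
Step 2: Apply the recurrence (x_{n+1}, y_{n+1}) = (x₁x_n + 60y₁y_n, x₁y_n + y₁x_n) repeatedly.
  From (x_1, y_1) = (31, 4): x_2 = 31·31 + 60·4·4 = 1921; y_2 = 31·4 + 4·31 = 248.
Step 3: Verify x_2² - 60·y_2² = 3690241 - 3690240 = 1 (should be 1). ✓

(x_1, y_1) = (31, 4); (x_2, y_2) = (1921, 248).


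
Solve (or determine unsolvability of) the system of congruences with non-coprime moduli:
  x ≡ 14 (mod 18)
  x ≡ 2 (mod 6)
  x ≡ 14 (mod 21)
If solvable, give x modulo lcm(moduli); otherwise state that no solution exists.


Moduli 18, 6, 21 are not pairwise coprime, so CRT works modulo lcm(m_i) when all pairwise compatibility conditions hold.
Pairwise compatibility: gcd(m_i, m_j) must divide a_i - a_j for every pair.
Merge one congruence at a time:
  Start: x ≡ 14 (mod 18).
  Combine with x ≡ 2 (mod 6): gcd(18, 6) = 6; 2 - 14 = -12, which IS divisible by 6, so compatible.
    Write x = 14 + 18·t and substitute into x ≡ 2 (mod 6): 18·t ≡ 2 − 14 = -12 (mod 6).
    Divide the congruence (and modulus) by g = 6: 3·t ≡ -2 (mod 1).
    Modulo 1 every t works; take t = 0.
    Then x = 14 + 18·0 = 14, valid modulo lcm(18, 6) = 18: x ≡ 14 (mod 18).
  Combine with x ≡ 14 (mod 21): gcd(18, 21) = 3; 14 - 14 = 0, which IS divisible by 3, so compatible.
    Write x = 14 + 18·t and substitute into x ≡ 14 (mod 21): 18·t ≡ 14 − 14 = 0 (mod 21).
    Divide the congruence (and modulus) by g = 3: 6·t ≡ 0 (mod 7).
    The inverse of 6 mod 7 is 6 (since 6·6 = 36 = 5·7 + 1), so t ≡ 6·0 = 0 ≡ 0 (mod 7).
    Then x = 14 + 18·0 = 14, valid modulo lcm(18, 21) = 126: x ≡ 14 (mod 126).
Verify: 14 mod 18 = 14, 14 mod 6 = 2, 14 mod 21 = 14.

x ≡ 14 (mod 126).


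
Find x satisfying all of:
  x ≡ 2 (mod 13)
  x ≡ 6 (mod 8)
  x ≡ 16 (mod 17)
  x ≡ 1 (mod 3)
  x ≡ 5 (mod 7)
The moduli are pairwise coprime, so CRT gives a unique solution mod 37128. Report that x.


Product of moduli M = 13 · 8 · 17 · 3 · 7 = 37128.
Merge one congruence at a time:
  Start: x ≡ 2 (mod 13).
  Combine with x ≡ 6 (mod 8); new modulus lcm = 104.
    Write x = 2 + 13·t and substitute into x ≡ 6 (mod 8): 13·t ≡ 6 − 2 = 4 (mod 8).
    Reduce coefficients mod 8: 5·t ≡ 4 (mod 8).
    The inverse of 5 mod 8 is 5 (since 5·5 = 25 = 3·8 + 1), so t ≡ 5·4 = 20 ≡ 4 (mod 8).
    Then x = 2 + 13·4 = 54, valid modulo lcm(13, 8) = 104: x ≡ 54 (mod 104).
  Combine with x ≡ 16 (mod 17); new modulus lcm = 1768.
    Write x = 54 + 104·t and substitute into x ≡ 16 (mod 17): 104·t ≡ 16 − 54 = -38 (mod 17).
    Reduce coefficients mod 17: 2·t ≡ 13 (mod 17).
    The inverse of 2 mod 17 is 9 (since 2·9 = 18 = 1·17 + 1), so t ≡ 9·13 = 117 ≡ 15 (mod 17).
    Then x = 54 + 104·15 = 1614, valid modulo lcm(104, 17) = 1768: x ≡ 1614 (mod 1768).
  Combine with x ≡ 1 (mod 3); new modulus lcm = 5304.
    Write x = 1614 + 1768·t and substitute into x ≡ 1 (mod 3): 1768·t ≡ 1 − 1614 = -1613 (mod 3).
    Reduce coefficients mod 3: 1·t ≡ 1 (mod 3).
    So t ≡ 1 (mod 3).
    Then x = 1614 + 1768·1 = 3382, valid modulo lcm(1768, 3) = 5304: x ≡ 3382 (mod 5304).
  Combine with x ≡ 5 (mod 7); new modulus lcm = 37128.
    Write x = 3382 + 5304·t and substitute into x ≡ 5 (mod 7): 5304·t ≡ 5 − 3382 = -3377 (mod 7).
    Reduce coefficients mod 7: 5·t ≡ 4 (mod 7).
    The inverse of 5 mod 7 is 3 (since 5·3 = 15 = 2·7 + 1), so t ≡ 3·4 = 12 ≡ 5 (mod 7).
    Then x = 3382 + 5304·5 = 29902, valid modulo lcm(5304, 7) = 37128: x ≡ 29902 (mod 37128).
Verify against each original: 29902 mod 13 = 2, 29902 mod 8 = 6, 29902 mod 17 = 16, 29902 mod 3 = 1, 29902 mod 7 = 5.

x ≡ 29902 (mod 37128).


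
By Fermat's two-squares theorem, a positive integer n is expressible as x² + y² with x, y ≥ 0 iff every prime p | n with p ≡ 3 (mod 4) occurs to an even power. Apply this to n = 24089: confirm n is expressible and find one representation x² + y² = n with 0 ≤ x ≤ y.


Step 1: Factor n = 24089 = 13 · 17 · 109.
Step 2: Check the mod-4 condition on each prime factor: 13 ≡ 1 (mod 4), exponent 1; 17 ≡ 1 (mod 4), exponent 1; 109 ≡ 1 (mod 4), exponent 1.
All primes ≡ 3 (mod 4) appear to even exponent (or don't appear), so by the two-squares theorem n IS expressible as a sum of two squares.
Step 3: Build a representation. Here n = 13 · 17 · 109 is a product of primes ≡ 1 (mod 4). Each prime p ≡ 1 (mod 4) is itself a sum of two squares; find a² by testing p − a² for a perfect square:
  13: 13 − 1² = 12, 13 − 2² = 9 = 3² ⇒ 13 = 2² + 3².
  17: 17 − 1² = 16 = 4² ⇒ 17 = 1² + 4².
  109: 109 − 1² = 108, 109 − 2² = 105, 109 − 3² = 100 = 10² ⇒ 109 = 3² + 10².
  Combine using the Brahmagupta–Fibonacci identity (a² + b²)(c² + d²) = (ac − bd)² + (ad + bc)² = (ac + bd)² + (ad − bc)²:
  13 · 17 = 221: from (2² + 3²)(1² + 4²), take (2·1 − 3·4, 2·4 + 3·1) = (2 − 12, 8 + 3) = (-10, 11); dropping signs (only squares matter) gives (10, 11); check 10² + 11² = 100 + 121 = 221 ✓.
  221 · 109 = 24089: from (10² + 11²)(3² + 10²), take (10·3 − 11·10, 10·10 + 11·3) = (30 − 110, 100 + 33) = (-80, 133); dropping signs (only squares matter) gives (80, 133); check 80² + 133² = 6400 + 17689 = 24089 ✓.
Step 4: Order so x ≤ y and verify: 80² + 133² = 6400 + 17689 = 24089 = n. ✓

n = 24089 = 80² + 133² (one valid representation with x ≤ y).
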